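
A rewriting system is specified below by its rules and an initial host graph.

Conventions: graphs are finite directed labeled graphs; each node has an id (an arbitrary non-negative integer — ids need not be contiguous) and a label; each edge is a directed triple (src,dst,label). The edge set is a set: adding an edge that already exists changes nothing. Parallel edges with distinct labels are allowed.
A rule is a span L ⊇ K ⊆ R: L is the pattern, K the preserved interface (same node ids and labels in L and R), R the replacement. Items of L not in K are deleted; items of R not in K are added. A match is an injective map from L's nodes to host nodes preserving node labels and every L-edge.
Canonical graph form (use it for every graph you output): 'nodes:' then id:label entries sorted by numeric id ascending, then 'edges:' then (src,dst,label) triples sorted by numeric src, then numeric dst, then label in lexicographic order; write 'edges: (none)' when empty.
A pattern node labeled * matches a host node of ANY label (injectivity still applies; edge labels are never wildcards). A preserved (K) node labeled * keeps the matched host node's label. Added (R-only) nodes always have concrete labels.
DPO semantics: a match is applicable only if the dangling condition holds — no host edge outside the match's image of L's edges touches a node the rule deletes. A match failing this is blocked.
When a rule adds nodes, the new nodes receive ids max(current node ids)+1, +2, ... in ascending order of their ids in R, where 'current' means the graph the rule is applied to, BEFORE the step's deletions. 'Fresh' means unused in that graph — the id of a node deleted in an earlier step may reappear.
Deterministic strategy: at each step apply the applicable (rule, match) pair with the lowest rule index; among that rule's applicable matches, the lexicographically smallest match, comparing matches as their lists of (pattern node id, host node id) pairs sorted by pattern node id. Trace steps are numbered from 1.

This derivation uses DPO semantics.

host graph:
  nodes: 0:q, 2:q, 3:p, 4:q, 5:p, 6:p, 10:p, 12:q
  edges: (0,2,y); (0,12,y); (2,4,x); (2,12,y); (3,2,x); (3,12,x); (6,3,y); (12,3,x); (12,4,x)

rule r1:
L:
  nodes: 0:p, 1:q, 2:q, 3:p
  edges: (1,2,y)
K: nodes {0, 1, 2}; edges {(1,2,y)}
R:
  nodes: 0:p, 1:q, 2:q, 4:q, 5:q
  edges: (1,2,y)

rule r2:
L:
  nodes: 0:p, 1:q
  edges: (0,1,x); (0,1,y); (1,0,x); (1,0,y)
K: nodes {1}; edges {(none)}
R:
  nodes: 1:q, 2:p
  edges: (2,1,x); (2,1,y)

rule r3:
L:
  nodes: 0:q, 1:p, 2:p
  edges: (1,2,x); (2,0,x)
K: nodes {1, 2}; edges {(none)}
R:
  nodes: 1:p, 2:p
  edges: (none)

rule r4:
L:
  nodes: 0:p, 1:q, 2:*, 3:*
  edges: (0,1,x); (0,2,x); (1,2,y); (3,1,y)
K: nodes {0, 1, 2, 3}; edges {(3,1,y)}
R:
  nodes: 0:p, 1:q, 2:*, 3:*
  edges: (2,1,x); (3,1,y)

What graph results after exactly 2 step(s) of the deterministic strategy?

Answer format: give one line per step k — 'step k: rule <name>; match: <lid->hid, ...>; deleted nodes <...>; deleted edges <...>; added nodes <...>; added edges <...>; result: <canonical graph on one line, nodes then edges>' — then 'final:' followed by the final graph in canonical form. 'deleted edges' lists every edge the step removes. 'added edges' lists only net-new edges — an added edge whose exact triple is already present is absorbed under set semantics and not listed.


step 1: rule r1; match: 0->3, 1->0, 2->2, 3->5; deleted nodes 5; deleted edges (none); added nodes 13, 14; added edges (none); result: nodes: 0:q, 2:q, 3:p, 4:q, 6:p, 10:p, 12:q, 13:q, 14:q edges: (0,2,y); (0,12,y); (2,4,x); (2,12,y); (3,2,x); (3,12,x); (6,3,y); (12,3,x); (12,4,x)
step 2: rule r1; match: 0->3, 1->0, 2->2, 3->10; deleted nodes 10; deleted edges (none); added nodes 15, 16; added edges (none); result: nodes: 0:q, 2:q, 3:p, 4:q, 6:p, 12:q, 13:q, 14:q, 15:q, 16:q edges: (0,2,y); (0,12,y); (2,4,x); (2,12,y); (3,2,x); (3,12,x); (6,3,y); (12,3,x); (12,4,x)
final:
nodes: 0:q, 2:q, 3:p, 4:q, 6:p, 12:q, 13:q, 14:q, 15:q, 16:q
edges: (0,2,y); (0,12,y); (2,4,x); (2,12,y); (3,2,x); (3,12,x); (6,3,y); (12,3,x); (12,4,x)


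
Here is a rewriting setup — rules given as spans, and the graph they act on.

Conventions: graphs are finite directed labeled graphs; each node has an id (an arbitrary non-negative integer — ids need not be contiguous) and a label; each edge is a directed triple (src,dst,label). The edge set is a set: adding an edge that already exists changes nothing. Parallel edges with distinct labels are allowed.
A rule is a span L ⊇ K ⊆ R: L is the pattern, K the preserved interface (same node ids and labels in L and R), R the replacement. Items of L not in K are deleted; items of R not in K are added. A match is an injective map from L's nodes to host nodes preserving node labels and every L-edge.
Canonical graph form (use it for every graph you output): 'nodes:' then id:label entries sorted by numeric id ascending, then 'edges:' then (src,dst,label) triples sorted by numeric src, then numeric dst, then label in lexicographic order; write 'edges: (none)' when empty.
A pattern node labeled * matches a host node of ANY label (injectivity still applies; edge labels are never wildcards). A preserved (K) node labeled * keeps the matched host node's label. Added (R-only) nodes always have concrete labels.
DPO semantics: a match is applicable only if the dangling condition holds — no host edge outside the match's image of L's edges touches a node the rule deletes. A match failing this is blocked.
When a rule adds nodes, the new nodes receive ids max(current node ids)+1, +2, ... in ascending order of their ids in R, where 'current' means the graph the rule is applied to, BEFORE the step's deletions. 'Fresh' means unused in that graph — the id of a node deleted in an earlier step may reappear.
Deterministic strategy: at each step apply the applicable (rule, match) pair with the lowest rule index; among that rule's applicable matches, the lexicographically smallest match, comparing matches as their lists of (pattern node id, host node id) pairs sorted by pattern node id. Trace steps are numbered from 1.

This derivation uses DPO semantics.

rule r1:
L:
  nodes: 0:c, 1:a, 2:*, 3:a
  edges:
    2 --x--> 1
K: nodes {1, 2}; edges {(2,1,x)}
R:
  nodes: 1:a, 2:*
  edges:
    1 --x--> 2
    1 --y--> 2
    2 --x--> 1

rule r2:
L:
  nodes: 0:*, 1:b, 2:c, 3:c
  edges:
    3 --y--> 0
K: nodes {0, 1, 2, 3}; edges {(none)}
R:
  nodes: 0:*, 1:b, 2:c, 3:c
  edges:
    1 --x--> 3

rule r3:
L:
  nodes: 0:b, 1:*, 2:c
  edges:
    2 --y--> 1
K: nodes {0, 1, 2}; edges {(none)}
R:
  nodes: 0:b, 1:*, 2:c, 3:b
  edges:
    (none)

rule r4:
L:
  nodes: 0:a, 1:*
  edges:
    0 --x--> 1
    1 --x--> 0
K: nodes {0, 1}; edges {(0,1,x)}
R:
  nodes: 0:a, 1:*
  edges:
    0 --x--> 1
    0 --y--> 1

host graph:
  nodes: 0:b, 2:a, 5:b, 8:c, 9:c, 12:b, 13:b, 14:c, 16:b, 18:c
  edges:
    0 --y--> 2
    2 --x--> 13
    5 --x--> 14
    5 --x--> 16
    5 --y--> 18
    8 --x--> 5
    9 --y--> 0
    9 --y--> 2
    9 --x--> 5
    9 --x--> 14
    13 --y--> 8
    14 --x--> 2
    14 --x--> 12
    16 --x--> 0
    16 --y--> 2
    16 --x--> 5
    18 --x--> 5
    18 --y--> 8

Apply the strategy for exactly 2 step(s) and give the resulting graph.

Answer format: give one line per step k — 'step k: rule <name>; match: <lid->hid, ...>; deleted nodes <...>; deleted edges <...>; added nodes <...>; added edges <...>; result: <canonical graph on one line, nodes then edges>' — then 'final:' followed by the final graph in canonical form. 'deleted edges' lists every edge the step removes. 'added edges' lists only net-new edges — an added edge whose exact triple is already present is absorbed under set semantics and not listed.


step 1: rule r2; match: 0->0, 1->5, 2->8, 3->9; deleted nodes (none); deleted edges (9,0,y); added nodes (none); added edges (5,9,x); result: nodes: 0:b, 2:a, 5:b, 8:c, 9:c, 12:b, 13:b, 14:c, 16:b, 18:c edges: (0,2,y); (2,13,x); (5,9,x); (5,14,x); (5,16,x); (5,18,y); (8,5,x); (9,2,y); (9,5,x); (9,14,x); (13,8,y); (14,2,x); (14,12,x); (16,0,x); (16,2,y); (16,5,x); (18,5,x); (18,8,y)
step 2: rule r2; match: 0->2, 1->0, 2->8, 3->9; deleted nodes (none); deleted edges (9,2,y); added nodes (none); added edges (0,9,x); result: nodes: 0:b, 2:a, 5:b, 8:c, 9:c, 12:b, 13:b, 14:c, 16:b, 18:c edges: (0,2,y); (0,9,x); (2,13,x); (5,9,x); (5,14,x); (5,16,x); (5,18,y); (8,5,x); (9,5,x); (9,14,x); (13,8,y); (14,2,x); (14,12,x); (16,0,x); (16,2,y); (16,5,x); (18,5,x); (18,8,y)
final:
nodes: 0:b, 2:a, 5:b, 8:c, 9:c, 12:b, 13:b, 14:c, 16:b, 18:c
edges: (0,2,y); (0,9,x); (2,13,x); (5,9,x); (5,14,x); (5,16,x); (5,18,y); (8,5,x); (9,5,x); (9,14,x); (13,8,y); (14,2,x); (14,12,x); (16,0,x); (16,2,y); (16,5,x); (18,5,x); (18,8,y)


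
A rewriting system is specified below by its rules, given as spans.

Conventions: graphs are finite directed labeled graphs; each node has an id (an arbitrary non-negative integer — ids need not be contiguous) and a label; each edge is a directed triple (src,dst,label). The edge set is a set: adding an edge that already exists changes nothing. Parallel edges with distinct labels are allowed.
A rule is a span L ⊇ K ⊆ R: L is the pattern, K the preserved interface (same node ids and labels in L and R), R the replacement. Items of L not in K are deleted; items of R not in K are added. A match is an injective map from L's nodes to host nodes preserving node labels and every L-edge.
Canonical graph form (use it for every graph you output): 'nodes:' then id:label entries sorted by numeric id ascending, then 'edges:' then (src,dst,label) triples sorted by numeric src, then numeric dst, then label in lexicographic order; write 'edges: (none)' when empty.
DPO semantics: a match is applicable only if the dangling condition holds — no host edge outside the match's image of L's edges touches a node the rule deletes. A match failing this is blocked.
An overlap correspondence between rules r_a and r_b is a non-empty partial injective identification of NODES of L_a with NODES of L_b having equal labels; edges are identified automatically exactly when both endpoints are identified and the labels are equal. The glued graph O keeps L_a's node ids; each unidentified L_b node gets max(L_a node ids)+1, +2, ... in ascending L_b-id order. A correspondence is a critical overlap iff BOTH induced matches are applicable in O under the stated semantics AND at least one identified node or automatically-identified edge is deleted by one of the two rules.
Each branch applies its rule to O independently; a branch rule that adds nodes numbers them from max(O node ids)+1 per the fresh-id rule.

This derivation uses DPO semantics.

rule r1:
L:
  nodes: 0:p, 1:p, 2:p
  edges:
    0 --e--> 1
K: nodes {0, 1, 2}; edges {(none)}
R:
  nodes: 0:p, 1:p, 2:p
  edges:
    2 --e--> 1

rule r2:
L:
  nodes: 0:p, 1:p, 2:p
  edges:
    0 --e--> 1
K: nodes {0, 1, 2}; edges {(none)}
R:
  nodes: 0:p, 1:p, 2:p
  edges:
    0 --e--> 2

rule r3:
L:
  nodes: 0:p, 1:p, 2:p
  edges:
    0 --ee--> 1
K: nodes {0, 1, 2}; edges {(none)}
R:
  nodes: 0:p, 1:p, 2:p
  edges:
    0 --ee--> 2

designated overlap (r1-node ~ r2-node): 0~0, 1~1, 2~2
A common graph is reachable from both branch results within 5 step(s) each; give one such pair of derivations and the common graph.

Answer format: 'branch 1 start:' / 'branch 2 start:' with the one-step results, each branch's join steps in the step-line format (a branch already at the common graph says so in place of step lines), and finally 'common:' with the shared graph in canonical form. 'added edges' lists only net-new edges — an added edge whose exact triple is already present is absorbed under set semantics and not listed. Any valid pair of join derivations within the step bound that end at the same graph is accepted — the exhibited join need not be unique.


branch 1 start:
nodes: 0:p, 1:p, 2:p
edges: (2,1,e)
branch 2 start:
nodes: 0:p, 1:p, 2:p
edges: (0,2,e)
branch 1 step 1: rule r1; match: 0->2, 1->1, 2->0; deleted nodes (none); deleted edges (2,1,e); added nodes (none); added edges (0,1,e); result: nodes: 0:p, 1:p, 2:p edges: (0,1,e)
branch 2 step 1: rule r2; match: 0->0, 1->2, 2->1; deleted nodes (none); deleted edges (0,2,e); added nodes (none); added edges (0,1,e); result: nodes: 0:p, 1:p, 2:p edges: (0,1,e)
common:
nodes: 0:p, 1:p, 2:p
edges: (0,1,e)


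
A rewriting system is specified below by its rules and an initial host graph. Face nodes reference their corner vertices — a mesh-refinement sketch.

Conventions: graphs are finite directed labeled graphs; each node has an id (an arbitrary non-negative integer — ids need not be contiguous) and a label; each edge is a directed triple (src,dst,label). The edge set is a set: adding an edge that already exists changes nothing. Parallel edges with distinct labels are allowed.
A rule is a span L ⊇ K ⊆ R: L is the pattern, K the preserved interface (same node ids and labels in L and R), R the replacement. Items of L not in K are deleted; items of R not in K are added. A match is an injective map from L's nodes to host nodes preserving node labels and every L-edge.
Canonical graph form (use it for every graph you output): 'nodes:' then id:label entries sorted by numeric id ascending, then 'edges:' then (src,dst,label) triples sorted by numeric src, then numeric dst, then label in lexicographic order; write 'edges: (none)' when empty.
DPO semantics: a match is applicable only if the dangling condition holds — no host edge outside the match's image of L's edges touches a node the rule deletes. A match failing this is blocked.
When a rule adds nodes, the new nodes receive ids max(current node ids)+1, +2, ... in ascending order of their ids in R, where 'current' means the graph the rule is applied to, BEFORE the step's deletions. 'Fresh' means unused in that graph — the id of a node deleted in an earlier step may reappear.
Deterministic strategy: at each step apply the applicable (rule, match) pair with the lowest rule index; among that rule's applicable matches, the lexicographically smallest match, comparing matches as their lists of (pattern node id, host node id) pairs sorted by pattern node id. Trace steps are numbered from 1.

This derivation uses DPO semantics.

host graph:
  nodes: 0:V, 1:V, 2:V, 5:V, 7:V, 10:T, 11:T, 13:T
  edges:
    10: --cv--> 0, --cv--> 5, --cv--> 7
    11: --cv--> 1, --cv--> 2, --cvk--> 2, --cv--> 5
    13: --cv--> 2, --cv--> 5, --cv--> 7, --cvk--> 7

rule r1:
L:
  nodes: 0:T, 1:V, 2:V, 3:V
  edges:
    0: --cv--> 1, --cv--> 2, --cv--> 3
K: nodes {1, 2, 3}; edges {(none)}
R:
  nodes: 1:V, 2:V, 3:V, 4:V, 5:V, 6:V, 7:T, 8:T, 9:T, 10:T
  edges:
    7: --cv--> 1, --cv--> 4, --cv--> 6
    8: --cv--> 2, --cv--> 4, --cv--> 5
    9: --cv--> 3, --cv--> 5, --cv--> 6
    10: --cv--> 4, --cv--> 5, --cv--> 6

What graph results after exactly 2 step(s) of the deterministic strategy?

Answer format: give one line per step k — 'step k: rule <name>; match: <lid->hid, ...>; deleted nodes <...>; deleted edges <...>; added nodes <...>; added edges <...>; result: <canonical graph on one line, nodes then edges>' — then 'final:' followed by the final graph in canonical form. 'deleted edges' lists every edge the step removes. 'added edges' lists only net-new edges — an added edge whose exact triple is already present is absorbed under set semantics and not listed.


step 1: rule r1; match: 0->10, 1->0, 2->5, 3->7; deleted nodes 10; deleted edges (10,0,cv); (10,5,cv); (10,7,cv); added nodes 14, 15, 16, 17, 18, 19, 20; added edges (17,0,cv); (17,14,cv); (17,16,cv); (18,5,cv); (18,14,cv); (18,15,cv); (19,7,cv); (19,15,cv); (19,16,cv); (20,14,cv); (20,15,cv); (20,16,cv); result: nodes: 0:V, 1:V, 2:V, 5:V, 7:V, 11:T, 13:T, 14:V, 15:V, 16:V, 17:T, 18:T, 19:T, 20:T edges: (11,1,cv); (11,2,cv); (11,2,cvk); (11,5,cv); (13,2,cv); (13,5,cv); (13,7,cv); (13,7,cvk); (17,0,cv); (17,14,cv); (17,16,cv); (18,5,cv); (18,14,cv); (18,15,cv); (19,7,cv); (19,15,cv); (19,16,cv); (20,14,cv); (20,15,cv); (20,16,cv)
step 2: rule r1; match: 0->17, 1->0, 2->14, 3->16; deleted nodes 17; deleted edges (17,0,cv); (17,14,cv); (17,16,cv); added nodes 21, 22, 23, 24, 25, 26, 27; added edges (24,0,cv); (24,21,cv); (24,23,cv); (25,14,cv); (25,21,cv); (25,22,cv); (26,16,cv); (26,22,cv); (26,23,cv); (27,21,cv); (27,22,cv); (27,23,cv); result: nodes: 0:V, 1:V, 2:V, 5:V, 7:V, 11:T, 13:T, 14:V, 15:V, 16:V, 18:T, 19:T, 20:T, 21:V, 22:V, 23:V, 24:T, 25:T, 26:T, 27:T edges: (11,1,cv); (11,2,cv); (11,2,cvk); (11,5,cv); (13,2,cv); (13,5,cv); (13,7,cv); (13,7,cvk); (18,5,cv); (18,14,cv); (18,15,cv); (19,7,cv); (19,15,cv); (19,16,cv); (20,14,cv); (20,15,cv); (20,16,cv); (24,0,cv); (24,21,cv); (24,23,cv); (25,14,cv); (25,21,cv); (25,22,cv); (26,16,cv); (26,22,cv); (26,23,cv); (27,21,cv); (27,22,cv); (27,23,cv)
final:
nodes: 0:V, 1:V, 2:V, 5:V, 7:V, 11:T, 13:T, 14:V, 15:V, 16:V, 18:T, 19:T, 20:T, 21:V, 22:V, 23:V, 24:T, 25:T, 26:T, 27:T
edges: (11,1,cv); (11,2,cv); (11,2,cvk); (11,5,cv); (13,2,cv); (13,5,cv); (13,7,cv); (13,7,cvk); (18,5,cv); (18,14,cv); (18,15,cv); (19,7,cv); (19,15,cv); (19,16,cv); (20,14,cv); (20,15,cv); (20,16,cv); (24,0,cv); (24,21,cv); (24,23,cv); (25,14,cv); (25,21,cv); (25,22,cv); (26,16,cv); (26,22,cv); (26,23,cv); (27,21,cv); (27,22,cv); (27,23,cv)


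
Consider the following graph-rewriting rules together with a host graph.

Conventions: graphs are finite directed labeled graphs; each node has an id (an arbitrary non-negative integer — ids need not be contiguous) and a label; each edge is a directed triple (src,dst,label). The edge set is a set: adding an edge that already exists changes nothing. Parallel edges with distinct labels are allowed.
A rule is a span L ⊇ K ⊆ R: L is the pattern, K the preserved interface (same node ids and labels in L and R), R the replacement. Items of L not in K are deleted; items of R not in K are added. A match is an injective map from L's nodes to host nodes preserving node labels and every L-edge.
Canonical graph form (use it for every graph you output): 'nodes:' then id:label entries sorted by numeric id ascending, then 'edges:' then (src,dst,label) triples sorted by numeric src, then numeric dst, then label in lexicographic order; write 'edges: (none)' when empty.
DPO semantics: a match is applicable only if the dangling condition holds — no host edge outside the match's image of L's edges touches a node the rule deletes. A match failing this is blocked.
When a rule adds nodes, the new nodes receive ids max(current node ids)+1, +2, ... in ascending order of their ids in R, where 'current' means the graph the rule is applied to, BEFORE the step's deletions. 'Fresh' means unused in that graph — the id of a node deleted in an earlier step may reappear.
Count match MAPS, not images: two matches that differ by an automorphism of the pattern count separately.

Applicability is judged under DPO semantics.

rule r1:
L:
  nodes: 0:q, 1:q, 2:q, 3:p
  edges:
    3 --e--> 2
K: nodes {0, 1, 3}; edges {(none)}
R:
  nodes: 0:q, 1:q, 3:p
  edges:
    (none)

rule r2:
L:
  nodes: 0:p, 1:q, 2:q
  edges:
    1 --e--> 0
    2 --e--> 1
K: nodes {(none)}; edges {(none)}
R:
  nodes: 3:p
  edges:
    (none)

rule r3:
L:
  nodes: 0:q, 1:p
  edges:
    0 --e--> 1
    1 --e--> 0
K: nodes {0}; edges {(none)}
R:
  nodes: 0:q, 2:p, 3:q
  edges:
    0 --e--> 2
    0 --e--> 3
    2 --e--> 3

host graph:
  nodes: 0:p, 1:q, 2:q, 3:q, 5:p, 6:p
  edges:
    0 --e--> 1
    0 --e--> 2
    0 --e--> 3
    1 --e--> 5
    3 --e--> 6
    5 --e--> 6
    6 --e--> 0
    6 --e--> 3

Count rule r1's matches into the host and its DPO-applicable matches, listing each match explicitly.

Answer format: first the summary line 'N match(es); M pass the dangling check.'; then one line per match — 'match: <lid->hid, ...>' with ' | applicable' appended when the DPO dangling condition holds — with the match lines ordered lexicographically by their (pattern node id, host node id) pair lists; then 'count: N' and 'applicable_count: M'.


8 match(es); 2 pass the dangling check.
match: 0->1, 1->2, 2->3, 3->0
match: 0->1, 1->2, 2->3, 3->6
match: 0->1, 1->3, 2->2, 3->0 | applicable
match: 0->2, 1->1, 2->3, 3->0
match: 0->2, 1->1, 2->3, 3->6
match: 0->2, 1->3, 2->1, 3->0
match: 0->3, 1->1, 2->2, 3->0 | applicable
match: 0->3, 1->2, 2->1, 3->0
count: 8
applicable_count: 2


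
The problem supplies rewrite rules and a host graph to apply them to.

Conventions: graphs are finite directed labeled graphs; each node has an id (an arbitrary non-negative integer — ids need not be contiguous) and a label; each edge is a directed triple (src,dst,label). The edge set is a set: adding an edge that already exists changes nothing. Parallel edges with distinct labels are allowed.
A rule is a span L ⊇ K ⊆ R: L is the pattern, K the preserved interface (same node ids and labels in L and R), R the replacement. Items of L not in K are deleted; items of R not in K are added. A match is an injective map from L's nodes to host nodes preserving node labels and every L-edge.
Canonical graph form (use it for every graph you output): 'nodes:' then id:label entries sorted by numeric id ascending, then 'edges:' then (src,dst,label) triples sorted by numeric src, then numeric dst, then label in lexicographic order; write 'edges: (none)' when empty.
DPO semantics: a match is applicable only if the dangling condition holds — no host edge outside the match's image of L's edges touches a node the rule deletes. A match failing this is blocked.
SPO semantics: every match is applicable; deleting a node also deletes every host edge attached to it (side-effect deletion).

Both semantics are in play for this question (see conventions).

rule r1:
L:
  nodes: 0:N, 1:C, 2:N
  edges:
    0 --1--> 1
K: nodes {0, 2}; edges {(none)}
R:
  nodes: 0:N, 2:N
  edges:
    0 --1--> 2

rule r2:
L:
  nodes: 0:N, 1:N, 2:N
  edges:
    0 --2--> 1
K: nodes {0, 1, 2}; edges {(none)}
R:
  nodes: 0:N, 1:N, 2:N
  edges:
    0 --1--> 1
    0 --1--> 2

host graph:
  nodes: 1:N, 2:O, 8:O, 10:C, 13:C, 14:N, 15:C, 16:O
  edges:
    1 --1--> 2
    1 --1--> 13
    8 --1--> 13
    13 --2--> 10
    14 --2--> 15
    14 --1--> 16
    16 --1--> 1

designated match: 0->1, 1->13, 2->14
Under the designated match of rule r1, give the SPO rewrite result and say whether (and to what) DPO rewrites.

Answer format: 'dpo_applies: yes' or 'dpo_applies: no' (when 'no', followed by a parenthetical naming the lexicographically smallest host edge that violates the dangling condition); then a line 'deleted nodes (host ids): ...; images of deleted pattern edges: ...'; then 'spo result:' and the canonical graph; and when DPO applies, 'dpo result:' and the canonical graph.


dpo_applies: no
(the rule deletes node 13, which keeps host edge (8,13,1) outside the match image — the dangling condition fails, DPO blocks; SPO proceeds and side-deletes such edges)
deleted nodes (host ids): 13; images of deleted pattern edges: (1,13,1)
spo result:
nodes: 1:N, 2:O, 8:O, 10:C, 14:N, 15:C, 16:O
edges: (1,2,1); (1,14,1); (14,15,2); (14,16,1); (16,1,1)


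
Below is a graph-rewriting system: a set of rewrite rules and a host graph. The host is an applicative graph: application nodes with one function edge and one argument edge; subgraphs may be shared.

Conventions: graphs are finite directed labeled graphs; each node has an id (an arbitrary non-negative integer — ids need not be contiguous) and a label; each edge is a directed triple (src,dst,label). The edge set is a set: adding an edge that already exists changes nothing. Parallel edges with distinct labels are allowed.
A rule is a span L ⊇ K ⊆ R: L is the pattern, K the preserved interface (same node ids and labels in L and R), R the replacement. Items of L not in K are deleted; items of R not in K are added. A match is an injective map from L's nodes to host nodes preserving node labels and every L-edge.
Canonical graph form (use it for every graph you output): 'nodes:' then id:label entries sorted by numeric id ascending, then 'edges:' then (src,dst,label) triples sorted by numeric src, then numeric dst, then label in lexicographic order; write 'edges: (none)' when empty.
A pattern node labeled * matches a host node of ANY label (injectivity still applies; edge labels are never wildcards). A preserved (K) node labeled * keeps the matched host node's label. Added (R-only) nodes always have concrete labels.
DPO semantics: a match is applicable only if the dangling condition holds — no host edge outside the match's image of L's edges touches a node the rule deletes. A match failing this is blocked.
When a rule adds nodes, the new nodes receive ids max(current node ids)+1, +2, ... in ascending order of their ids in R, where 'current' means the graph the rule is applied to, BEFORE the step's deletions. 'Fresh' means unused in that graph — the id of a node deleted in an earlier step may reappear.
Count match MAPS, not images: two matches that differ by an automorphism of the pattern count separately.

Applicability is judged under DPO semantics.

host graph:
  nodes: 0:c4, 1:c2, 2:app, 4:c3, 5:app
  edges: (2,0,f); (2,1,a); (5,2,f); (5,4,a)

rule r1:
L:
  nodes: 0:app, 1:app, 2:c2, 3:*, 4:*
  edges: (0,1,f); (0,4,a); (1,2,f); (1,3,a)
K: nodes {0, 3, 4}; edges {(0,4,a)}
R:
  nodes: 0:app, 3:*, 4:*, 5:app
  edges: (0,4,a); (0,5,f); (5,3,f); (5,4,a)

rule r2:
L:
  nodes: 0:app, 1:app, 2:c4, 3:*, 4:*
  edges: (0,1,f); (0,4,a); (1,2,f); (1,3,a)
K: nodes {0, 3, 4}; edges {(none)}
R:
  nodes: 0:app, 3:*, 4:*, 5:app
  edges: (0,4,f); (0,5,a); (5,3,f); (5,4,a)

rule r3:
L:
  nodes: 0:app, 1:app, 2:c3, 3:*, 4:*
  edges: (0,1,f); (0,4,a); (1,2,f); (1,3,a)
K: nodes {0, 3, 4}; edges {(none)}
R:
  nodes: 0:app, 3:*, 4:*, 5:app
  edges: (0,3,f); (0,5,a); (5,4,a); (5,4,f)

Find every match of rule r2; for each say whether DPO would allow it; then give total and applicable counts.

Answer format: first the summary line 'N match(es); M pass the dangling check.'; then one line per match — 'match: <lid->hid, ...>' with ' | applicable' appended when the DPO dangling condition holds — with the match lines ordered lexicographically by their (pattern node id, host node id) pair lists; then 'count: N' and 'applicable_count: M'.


1 match(es); 1 pass the dangling check.
match: 0->5, 1->2, 2->0, 3->1, 4->4 | applicable
count: 1
applicable_count: 1


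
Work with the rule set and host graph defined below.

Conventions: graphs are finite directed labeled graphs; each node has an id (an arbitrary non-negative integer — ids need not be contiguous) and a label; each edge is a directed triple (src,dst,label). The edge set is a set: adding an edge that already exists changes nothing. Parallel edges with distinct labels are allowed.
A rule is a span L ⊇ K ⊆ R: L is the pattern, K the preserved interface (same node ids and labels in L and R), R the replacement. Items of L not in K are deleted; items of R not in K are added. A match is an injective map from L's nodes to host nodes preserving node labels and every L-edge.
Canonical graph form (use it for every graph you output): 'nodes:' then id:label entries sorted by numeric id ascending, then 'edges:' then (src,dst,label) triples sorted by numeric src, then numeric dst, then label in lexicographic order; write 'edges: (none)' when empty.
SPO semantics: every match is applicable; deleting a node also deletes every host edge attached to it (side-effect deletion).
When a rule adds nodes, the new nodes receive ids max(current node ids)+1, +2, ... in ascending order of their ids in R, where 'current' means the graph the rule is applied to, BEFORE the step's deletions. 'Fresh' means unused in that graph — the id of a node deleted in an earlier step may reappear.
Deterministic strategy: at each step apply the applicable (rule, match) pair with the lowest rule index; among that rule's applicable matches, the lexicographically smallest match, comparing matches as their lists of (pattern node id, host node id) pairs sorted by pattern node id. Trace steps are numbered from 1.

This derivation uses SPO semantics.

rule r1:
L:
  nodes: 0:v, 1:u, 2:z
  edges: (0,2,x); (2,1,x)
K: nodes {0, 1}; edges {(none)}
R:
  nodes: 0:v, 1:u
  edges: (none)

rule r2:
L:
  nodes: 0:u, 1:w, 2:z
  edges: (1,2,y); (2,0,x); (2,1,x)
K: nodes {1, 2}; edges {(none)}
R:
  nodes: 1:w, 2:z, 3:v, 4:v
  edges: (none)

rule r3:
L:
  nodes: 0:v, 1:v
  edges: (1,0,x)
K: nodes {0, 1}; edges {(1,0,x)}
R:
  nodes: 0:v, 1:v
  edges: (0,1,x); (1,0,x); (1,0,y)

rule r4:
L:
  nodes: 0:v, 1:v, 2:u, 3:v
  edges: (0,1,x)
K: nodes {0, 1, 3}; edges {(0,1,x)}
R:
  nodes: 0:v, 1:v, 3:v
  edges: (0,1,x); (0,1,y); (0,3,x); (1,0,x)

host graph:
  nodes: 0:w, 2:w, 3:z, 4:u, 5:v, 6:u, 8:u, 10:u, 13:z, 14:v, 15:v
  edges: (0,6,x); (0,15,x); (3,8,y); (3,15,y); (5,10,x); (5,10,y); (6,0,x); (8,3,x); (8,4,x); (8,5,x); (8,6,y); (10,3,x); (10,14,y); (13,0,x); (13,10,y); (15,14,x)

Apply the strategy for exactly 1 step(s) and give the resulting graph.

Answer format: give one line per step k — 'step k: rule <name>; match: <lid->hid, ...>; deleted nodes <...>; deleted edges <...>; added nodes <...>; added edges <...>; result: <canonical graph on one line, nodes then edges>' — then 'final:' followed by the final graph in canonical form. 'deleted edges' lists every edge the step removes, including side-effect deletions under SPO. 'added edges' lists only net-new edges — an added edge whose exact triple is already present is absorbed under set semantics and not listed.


step 1: rule r3; match: 0->14, 1->15; deleted nodes (none); deleted edges (none); added nodes (none); added edges (14,15,x); (15,14,y); result: nodes: 0:w, 2:w, 3:z, 4:u, 5:v, 6:u, 8:u, 10:u, 13:z, 14:v, 15:v edges: (0,6,x); (0,15,x); (3,8,y); (3,15,y); (5,10,x); (5,10,y); (6,0,x); (8,3,x); (8,4,x); (8,5,x); (8,6,y); (10,3,x); (10,14,y); (13,0,x); (13,10,y); (14,15,x); (15,14,x); (15,14,y)
final:
nodes: 0:w, 2:w, 3:z, 4:u, 5:v, 6:u, 8:u, 10:u, 13:z, 14:v, 15:v
edges: (0,6,x); (0,15,x); (3,8,y); (3,15,y); (5,10,x); (5,10,y); (6,0,x); (8,3,x); (8,4,x); (8,5,x); (8,6,y); (10,3,x); (10,14,y); (13,0,x); (13,10,y); (14,15,x); (15,14,x); (15,14,y)


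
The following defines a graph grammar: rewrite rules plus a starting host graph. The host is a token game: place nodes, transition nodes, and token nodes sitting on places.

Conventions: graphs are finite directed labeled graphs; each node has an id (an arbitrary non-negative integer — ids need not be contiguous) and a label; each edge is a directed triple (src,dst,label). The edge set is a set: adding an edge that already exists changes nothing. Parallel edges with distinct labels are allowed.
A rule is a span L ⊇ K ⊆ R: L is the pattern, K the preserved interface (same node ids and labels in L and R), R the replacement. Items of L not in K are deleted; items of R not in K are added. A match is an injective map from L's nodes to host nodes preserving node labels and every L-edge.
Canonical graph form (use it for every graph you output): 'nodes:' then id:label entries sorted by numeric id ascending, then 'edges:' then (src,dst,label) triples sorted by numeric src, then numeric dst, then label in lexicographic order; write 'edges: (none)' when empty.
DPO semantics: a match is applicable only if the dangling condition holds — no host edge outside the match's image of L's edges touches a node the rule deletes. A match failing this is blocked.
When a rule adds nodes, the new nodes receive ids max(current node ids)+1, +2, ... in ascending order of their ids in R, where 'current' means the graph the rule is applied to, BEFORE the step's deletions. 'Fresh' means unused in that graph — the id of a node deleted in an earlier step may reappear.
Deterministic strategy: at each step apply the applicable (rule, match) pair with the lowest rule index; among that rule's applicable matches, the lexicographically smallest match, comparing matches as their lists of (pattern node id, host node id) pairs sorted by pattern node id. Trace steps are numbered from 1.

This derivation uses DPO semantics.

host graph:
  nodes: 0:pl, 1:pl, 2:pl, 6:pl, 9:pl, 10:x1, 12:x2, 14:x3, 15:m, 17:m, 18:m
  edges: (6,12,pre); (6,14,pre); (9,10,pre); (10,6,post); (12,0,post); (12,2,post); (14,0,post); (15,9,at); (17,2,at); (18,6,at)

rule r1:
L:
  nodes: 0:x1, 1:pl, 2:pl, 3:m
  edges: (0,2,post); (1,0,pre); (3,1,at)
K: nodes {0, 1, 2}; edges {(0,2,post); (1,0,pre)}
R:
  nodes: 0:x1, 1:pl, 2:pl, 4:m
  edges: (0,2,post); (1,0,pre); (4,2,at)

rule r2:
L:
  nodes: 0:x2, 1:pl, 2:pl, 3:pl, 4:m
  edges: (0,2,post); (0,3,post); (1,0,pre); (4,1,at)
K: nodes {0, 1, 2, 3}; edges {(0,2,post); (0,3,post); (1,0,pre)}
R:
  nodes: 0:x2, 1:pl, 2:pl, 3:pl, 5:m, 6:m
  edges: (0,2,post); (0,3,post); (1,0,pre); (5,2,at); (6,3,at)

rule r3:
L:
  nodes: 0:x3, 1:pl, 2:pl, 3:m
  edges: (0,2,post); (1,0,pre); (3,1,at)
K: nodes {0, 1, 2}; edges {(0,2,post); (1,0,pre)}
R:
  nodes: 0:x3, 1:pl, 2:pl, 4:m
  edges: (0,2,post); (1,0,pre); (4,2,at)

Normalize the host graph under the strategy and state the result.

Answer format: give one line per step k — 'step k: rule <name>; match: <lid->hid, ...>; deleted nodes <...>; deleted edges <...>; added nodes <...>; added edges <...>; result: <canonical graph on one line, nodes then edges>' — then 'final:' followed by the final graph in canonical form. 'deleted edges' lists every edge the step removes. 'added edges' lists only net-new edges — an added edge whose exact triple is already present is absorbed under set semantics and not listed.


step 1: rule r1; match: 0->10, 1->9, 2->6, 3->15; deleted nodes 15; deleted edges (15,9,at); added nodes 19; added edges (19,6,at); result: nodes: 0:pl, 1:pl, 2:pl, 6:pl, 9:pl, 10:x1, 12:x2, 14:x3, 17:m, 18:m, 19:m edges: (6,12,pre); (6,14,pre); (9,10,pre); (10,6,post); (12,0,post); (12,2,post); (14,0,post); (17,2,at); (18,6,at); (19,6,at)
step 2: rule r2; match: 0->12, 1->6, 2->0, 3->2, 4->18; deleted nodes 18; deleted edges (18,6,at); added nodes 20, 21; added edges (20,0,at); (21,2,at); result: nodes: 0:pl, 1:pl, 2:pl, 6:pl, 9:pl, 10:x1, 12:x2, 14:x3, 17:m, 19:m, 20:m, 21:m edges: (6,12,pre); (6,14,pre); (9,10,pre); (10,6,post); (12,0,post); (12,2,post); (14,0,post); (17,2,at); (19,6,at); (20,0,at); (21,2,at)
step 3: rule r2; match: 0->12, 1->6, 2->0, 3->2, 4->19; deleted nodes 19; deleted edges (19,6,at); added nodes 22, 23; added edges (22,0,at); (23,2,at); result: nodes: 0:pl, 1:pl, 2:pl, 6:pl, 9:pl, 10:x1, 12:x2, 14:x3, 17:m, 20:m, 21:m, 22:m, 23:m edges: (6,12,pre); (6,14,pre); (9,10,pre); (10,6,post); (12,0,post); (12,2,post); (14,0,post); (17,2,at); (20,0,at); (21,2,at); (22,0,at); (23,2,at)
final:
nodes: 0:pl, 1:pl, 2:pl, 6:pl, 9:pl, 10:x1, 12:x2, 14:x3, 17:m, 20:m, 21:m, 22:m, 23:m
edges: (6,12,pre); (6,14,pre); (9,10,pre); (10,6,post); (12,0,post); (12,2,post); (14,0,post); (17,2,at); (20,0,at); (21,2,at); (22,0,at); (23,2,at)


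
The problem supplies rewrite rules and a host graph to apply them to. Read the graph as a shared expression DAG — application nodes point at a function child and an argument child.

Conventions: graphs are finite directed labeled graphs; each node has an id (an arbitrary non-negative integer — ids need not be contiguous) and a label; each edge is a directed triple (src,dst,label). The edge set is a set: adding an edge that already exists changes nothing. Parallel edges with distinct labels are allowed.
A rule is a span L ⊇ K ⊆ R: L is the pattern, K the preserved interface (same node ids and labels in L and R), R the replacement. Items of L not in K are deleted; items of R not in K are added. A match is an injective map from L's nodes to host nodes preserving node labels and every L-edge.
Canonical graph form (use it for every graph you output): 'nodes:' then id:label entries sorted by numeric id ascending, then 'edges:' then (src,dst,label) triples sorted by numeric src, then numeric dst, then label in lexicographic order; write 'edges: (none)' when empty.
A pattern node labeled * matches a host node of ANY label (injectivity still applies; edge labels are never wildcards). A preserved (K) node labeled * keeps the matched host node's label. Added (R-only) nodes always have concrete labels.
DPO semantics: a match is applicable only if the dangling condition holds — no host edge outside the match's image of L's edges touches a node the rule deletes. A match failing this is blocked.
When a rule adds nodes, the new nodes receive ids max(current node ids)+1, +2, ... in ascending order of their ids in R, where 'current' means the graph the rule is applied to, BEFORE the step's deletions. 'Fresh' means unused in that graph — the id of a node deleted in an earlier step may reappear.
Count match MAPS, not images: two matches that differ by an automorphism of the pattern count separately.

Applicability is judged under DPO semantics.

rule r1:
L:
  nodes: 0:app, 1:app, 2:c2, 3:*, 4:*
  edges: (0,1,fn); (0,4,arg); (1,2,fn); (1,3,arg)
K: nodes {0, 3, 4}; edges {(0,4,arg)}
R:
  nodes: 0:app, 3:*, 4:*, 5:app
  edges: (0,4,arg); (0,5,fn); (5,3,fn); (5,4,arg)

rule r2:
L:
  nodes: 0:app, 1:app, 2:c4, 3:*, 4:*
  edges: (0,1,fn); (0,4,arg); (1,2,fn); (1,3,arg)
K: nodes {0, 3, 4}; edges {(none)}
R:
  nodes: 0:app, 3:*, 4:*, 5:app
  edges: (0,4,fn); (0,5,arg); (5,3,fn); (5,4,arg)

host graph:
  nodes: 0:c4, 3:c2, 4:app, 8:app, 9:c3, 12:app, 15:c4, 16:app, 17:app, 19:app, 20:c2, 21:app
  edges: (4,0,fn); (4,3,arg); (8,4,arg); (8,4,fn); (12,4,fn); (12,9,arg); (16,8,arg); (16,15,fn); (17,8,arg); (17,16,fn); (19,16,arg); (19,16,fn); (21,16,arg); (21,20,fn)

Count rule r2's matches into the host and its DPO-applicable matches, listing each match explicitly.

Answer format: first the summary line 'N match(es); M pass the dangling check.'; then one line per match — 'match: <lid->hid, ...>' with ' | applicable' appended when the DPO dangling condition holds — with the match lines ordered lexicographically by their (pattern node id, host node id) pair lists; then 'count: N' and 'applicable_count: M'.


1 match(es); 0 pass the dangling check.
match: 0->12, 1->4, 2->0, 3->3, 4->9
count: 1
applicable_count: 0


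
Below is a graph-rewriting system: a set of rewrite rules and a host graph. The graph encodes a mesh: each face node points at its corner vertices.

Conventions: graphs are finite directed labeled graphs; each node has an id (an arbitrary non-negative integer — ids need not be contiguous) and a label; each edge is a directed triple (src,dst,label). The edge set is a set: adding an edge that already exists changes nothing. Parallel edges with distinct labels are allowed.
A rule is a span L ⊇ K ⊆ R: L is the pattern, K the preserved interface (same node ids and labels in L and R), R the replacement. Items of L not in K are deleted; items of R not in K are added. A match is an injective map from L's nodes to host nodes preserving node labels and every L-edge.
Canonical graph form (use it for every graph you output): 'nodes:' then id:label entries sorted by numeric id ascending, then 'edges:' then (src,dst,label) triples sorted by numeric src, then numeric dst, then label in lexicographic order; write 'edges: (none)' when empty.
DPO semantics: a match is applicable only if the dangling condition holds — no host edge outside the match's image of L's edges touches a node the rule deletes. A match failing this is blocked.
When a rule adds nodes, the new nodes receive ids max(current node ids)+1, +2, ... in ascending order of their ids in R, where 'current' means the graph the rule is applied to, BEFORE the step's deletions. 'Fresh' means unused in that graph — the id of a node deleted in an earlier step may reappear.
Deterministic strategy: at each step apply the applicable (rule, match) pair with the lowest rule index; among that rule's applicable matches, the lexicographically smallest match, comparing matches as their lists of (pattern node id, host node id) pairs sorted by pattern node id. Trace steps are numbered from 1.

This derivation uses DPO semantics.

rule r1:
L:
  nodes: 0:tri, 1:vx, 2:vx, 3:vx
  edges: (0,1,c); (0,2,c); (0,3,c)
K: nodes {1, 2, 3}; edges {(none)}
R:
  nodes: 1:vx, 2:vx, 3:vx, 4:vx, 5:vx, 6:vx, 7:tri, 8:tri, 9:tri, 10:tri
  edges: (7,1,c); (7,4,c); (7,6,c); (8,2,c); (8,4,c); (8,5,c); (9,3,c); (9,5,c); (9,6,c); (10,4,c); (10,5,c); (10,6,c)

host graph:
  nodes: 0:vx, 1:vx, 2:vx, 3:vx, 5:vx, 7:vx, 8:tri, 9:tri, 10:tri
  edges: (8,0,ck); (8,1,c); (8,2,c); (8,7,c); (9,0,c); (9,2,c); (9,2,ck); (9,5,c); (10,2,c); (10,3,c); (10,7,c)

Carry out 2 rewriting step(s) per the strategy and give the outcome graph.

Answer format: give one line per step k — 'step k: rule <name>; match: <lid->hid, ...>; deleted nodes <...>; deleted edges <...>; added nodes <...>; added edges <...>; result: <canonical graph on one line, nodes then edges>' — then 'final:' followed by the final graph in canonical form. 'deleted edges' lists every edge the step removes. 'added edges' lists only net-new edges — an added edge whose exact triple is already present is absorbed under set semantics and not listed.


step 1: rule r1; match: 0->10, 1->2, 2->3, 3->7; deleted nodes 10; deleted edges (10,2,c); (10,3,c); (10,7,c); added nodes 11, 12, 13, 14, 15, 16, 17; added edges (14,2,c); (14,11,c); (14,13,c); (15,3,c); (15,11,c); (15,12,c); (16,7,c); (16,12,c); (16,13,c); (17,11,c); (17,12,c); (17,13,c); result: nodes: 0:vx, 1:vx, 2:vx, 3:vx, 5:vx, 7:vx, 8:tri, 9:tri, 11:vx, 12:vx, 13:vx, 14:tri, 15:tri, 16:tri, 17:tri edges: (8,0,ck); (8,1,c); (8,2,c); (8,7,c); (9,0,c); (9,2,c); (9,2,ck); (9,5,c); (14,2,c); (14,11,c); (14,13,c); (15,3,c); (15,11,c); (15,12,c); (16,7,c); (16,12,c); (16,13,c); (17,11,c); (17,12,c); (17,13,c)
step 2: rule r1; match: 0->14, 1->2, 2->11, 3->13; deleted nodes 14; deleted edges (14,2,c); (14,11,c); (14,13,c); added nodes 18, 19, 20, 21, 22, 23, 24; added edges (21,2,c); (21,18,c); (21,20,c); (22,11,c); (22,18,c); (22,19,c); (23,13,c); (23,19,c); (23,20,c); (24,18,c); (24,19,c); (24,20,c); result: nodes: 0:vx, 1:vx, 2:vx, 3:vx, 5:vx, 7:vx, 8:tri, 9:tri, 11:vx, 12:vx, 13:vx, 15:tri, 16:tri, 17:tri, 18:vx, 19:vx, 20:vx, 21:tri, 22:tri, 23:tri, 24:tri edges: (8,0,ck); (8,1,c); (8,2,c); (8,7,c); (9,0,c); (9,2,c); (9,2,ck); (9,5,c); (15,3,c); (15,11,c); (15,12,c); (16,7,c); (16,12,c); (16,13,c); (17,11,c); (17,12,c); (17,13,c); (21,2,c); (21,18,c); (21,20,c); (22,11,c); (22,18,c); (22,19,c); (23,13,c); (23,19,c); (23,20,c); (24,18,c); (24,19,c); (24,20,c)
final:
nodes: 0:vx, 1:vx, 2:vx, 3:vx, 5:vx, 7:vx, 8:tri, 9:tri, 11:vx, 12:vx, 13:vx, 15:tri, 16:tri, 17:tri, 18:vx, 19:vx, 20:vx, 21:tri, 22:tri, 23:tri, 24:tri
edges: (8,0,ck); (8,1,c); (8,2,c); (8,7,c); (9,0,c); (9,2,c); (9,2,ck); (9,5,c); (15,3,c); (15,11,c); (15,12,c); (16,7,c); (16,12,c); (16,13,c); (17,11,c); (17,12,c); (17,13,c); (21,2,c); (21,18,c); (21,20,c); (22,11,c); (22,18,c); (22,19,c); (23,13,c); (23,19,c); (23,20,c); (24,18,c); (24,19,c); (24,20,c)
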